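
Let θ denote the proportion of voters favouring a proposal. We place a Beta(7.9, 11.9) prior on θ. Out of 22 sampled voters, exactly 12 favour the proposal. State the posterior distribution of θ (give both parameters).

Posterior: Beta(19.9, 21.9)

Observing 12 successes and 10 failures updates Beta(7.9, 11.9) by adding the success and failure counts to the two shape parameters: α = 7.9+12 = 19.9, β = 11.9+10 = 21.9.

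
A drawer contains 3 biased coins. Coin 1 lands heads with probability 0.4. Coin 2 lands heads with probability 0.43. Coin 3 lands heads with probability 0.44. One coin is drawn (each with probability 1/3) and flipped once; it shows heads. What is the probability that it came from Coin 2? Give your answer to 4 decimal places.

Posterior probability ≈ 0.3386

P(heads|C1) = 0.4; P(heads|C2) = 0.43; P(heads|C3) = 0.44.
Prior × likelihood for each source: 0.333333·0.4=0.1333, 0.333333·0.43=0.1433, 0.333333·0.44=0.1467. Summing gives P(heads) = 0.42333.
P(Coin 2 | heads) = 0.1433 / 0.42333 = 0.3386.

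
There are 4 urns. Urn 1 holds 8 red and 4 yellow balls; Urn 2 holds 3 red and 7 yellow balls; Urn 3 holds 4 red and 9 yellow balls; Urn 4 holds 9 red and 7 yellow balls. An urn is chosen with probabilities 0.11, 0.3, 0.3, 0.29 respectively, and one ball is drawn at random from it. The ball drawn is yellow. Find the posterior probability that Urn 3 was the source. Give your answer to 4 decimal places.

Posterior probability ≈ 0.3573

Tabulate prior·likelihood by source: [1] prior 0.11, lik 0.3333, product 0.03667; [2] prior 0.3, lik 0.7, product 0.2100; [3] prior 0.3, lik 0.6923, product 0.2077; [4] prior 0.29, lik 0.4375, product 0.1269.
Normalizing constant = 0.58123; the posterior for Urn 3 is its product over the sum, 0.2077/0.58123 = 0.3573.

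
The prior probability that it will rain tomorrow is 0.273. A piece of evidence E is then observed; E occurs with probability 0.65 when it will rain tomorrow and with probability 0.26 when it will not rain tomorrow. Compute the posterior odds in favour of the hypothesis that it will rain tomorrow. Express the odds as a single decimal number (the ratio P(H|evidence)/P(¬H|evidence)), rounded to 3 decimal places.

Prior odds = 0.273/(1−0.273) = 0.37552. In log-odds, ln(0.37552) = -0.97945.
Add log likelihood ratio: ln(2.5000) = 0.91629.
Posterior log-odds = -0.063164, so posterior odds = exp(-0.063164) = 0.93879.

Posterior odds ≈ 0.939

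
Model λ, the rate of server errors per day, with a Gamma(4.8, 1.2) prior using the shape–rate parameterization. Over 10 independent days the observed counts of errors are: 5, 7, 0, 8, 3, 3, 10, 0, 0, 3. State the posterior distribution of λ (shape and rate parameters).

The Poisson likelihood adds the total count to the shape and the number of exposure periods to the rate. Here ∑xᵢ = 39 and n = 10, so shape 4.8→43.8 and rate 1.2→11.2.

Posterior: Gamma(shape=43.8, rate=11.2)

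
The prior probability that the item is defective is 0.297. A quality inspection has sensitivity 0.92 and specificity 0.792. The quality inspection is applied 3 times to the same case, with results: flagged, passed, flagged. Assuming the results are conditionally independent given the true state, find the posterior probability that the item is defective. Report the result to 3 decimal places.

Posterior P(H) ≈ 0.455

Let H be the event that the item is defective; start with P(H) = 0.297. P('flagged'|H) = 0.92, P('flagged'|¬H) = 0.208.
Update on result 1 ('flagged'): P(H) ← 0.92·0.2970 / (0.92·0.2970 + 0.208·0.7030) = 0.27324/0.41946 = 0.6514.
Update on result 2 ('passed'): P(H) ← 0.08·0.6514 / (0.08·0.6514 + 0.792·0.3486) = 0.052112/0.32820 = 0.1588.
Update on result 3 ('flagged'): P(H) ← 0.92·0.1588 / (0.92·0.1588 + 0.208·0.8412) = 0.14608/0.32105 = 0.4550.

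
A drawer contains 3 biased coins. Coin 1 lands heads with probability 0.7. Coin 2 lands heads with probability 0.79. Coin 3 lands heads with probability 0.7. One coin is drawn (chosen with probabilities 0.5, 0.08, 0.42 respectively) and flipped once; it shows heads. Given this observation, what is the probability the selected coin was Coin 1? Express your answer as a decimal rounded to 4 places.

Posterior probability ≈ 0.4949

Tabulate prior·likelihood by source: [1] prior 0.5, lik 0.7, product 0.3500; [2] prior 0.08, lik 0.79, product 0.06320; [3] prior 0.42, lik 0.7, product 0.2940.
Normalizing constant = 0.70720; the posterior for Coin 1 is its product over the sum, 0.3500/0.70720 = 0.4949.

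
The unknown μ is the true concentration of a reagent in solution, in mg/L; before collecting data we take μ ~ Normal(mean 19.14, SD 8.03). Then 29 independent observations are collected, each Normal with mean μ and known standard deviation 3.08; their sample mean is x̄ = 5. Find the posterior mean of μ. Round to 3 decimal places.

Posterior mean ≈ 5.071

Prior precision 1/τ₀² = 1/8.03² = 0.0155085; data precision n/σ² = 29/3.08² = 3.05701.
Posterior precision = 0.0155085 + 3.05701 = 3.07252.
Posterior mean = (0.0155085·19.14 + 3.05701·5) / 3.07252 = 5.071.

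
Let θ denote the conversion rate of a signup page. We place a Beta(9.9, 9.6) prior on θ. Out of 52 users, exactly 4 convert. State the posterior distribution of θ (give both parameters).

Posterior: Beta(13.9, 57.6)

The binomial likelihood is conjugate to the Beta prior: with 4 successes and 48 failures, the posterior is Beta(9.9+4, 9.6+48) = Beta(13.9, 57.6).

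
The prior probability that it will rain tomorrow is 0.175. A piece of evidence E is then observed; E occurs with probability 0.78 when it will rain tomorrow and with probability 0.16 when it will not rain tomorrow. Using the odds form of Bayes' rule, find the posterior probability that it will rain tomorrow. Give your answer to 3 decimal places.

Posterior probability ≈ 0.508

Prior odds = 0.175/(1−0.175) = 0.21212. In log-odds, ln(0.21212) = -1.5506.
Add log likelihood ratio: ln(4.8750) = 1.5841.
Posterior log-odds = 0.033523, so posterior odds = exp(0.033523) = 1.0341. Converting, P(H|E) = 1.0341/2.0341 = 0.508.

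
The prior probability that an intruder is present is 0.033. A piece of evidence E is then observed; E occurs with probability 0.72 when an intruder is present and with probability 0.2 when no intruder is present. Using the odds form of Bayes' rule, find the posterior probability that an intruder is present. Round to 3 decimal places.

Posterior probability ≈ 0.109

Prior odds = 0.033/(1−0.033) = 0.034126.
Likelihood ratio for E = 0.72/0.2 = 3.6000.
Posterior odds = prior odds × LR = 0.12285.
Posterior probability = odds/(1+odds) = 0.12285/1.1229 = 0.109.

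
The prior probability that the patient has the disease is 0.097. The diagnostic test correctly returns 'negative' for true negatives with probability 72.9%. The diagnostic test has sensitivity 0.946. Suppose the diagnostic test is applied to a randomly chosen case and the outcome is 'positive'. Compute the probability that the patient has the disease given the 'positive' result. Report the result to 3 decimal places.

P(H | E) ≈ 0.273

Write H for 'the patient has the disease'. Prior odds H:¬H = 0.097/0.903 = 0.10742. For the 'positive' outcome, the likelihood ratio is 0.946/0.271 = 3.4908.
Posterior odds = 0.10742 × 3.4908 = 0.37498, so P(H|E) = 0.37498/(1+0.37498) = 0.273.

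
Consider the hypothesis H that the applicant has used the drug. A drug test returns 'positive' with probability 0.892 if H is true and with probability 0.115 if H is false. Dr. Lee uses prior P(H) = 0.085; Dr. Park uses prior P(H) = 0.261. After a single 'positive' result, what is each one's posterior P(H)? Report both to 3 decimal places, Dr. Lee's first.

Dr. Lee: 0.419; Dr. Park: 0.733

P('+'|H) = 0.892, P('+'|¬H) = 0.115.
Dr. Lee: numerator 0.892·0.085 = 0.075820; evidence = 0.075820+0.115·0.915 = 0.18105; posterior = 0.419.
Dr. Park: numerator 0.892·0.261 = 0.23281; evidence = 0.23281+0.115·0.739 = 0.31780; posterior = 0.733.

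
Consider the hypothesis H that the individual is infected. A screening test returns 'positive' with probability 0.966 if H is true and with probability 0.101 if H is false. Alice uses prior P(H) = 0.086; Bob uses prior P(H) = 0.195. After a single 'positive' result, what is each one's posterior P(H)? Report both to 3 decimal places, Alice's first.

P('+'|H) = 0.966, P('+'|¬H) = 0.101.
Alice: numerator 0.966·0.086 = 0.083076; evidence = 0.083076+0.101·0.914 = 0.17539; posterior = 0.474.
Bob: numerator 0.966·0.195 = 0.18837; evidence = 0.18837+0.101·0.805 = 0.26967; posterior = 0.699.

Alice: 0.474; Bob: 0.699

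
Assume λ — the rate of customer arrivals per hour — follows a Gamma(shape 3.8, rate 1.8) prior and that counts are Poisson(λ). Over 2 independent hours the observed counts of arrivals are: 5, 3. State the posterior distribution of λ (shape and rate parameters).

Total count ∑xᵢ = 8 over n = 2 hours.
Gamma is conjugate to the Poisson likelihood: posterior is Gamma(shape = 3.8+8 = 11.8, rate = 1.8+2 = 3.8).

Posterior: Gamma(shape=11.8, rate=3.8)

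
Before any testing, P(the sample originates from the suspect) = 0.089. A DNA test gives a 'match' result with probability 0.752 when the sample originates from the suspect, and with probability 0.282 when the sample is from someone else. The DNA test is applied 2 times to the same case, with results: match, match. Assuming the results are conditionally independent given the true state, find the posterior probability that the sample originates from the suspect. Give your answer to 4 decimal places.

Let H be the event that the sample originates from the suspect; start with P(H) = 0.089. P('match'|H) = 0.752, P('match'|¬H) = 0.282.
Update on result 1 ('match'): P(H) ← 0.752·0.0890 / (0.752·0.0890 + 0.282·0.9110) = 0.066928/0.32383 = 0.2067.
Update on result 2 ('match'): P(H) ← 0.752·0.2067 / (0.752·0.2067 + 0.282·0.7933) = 0.15542/0.37914 = 0.4099.

Posterior P(H) ≈ 0.4099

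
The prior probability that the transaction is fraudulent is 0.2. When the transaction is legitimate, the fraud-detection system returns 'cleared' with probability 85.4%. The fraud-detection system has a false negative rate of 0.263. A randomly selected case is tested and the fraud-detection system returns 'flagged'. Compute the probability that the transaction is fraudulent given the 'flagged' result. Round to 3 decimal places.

Write H for 'the transaction is fraudulent'. Prior odds H:¬H = 0.2/0.8 = 0.25000. For the 'flagged' outcome, the likelihood ratio is 0.737/0.146 = 5.0479.
Posterior odds = 0.25000 × 5.0479 = 1.2620, so P(H|E) = 1.2620/(1+1.2620) = 0.558.

P(H | E) ≈ 0.558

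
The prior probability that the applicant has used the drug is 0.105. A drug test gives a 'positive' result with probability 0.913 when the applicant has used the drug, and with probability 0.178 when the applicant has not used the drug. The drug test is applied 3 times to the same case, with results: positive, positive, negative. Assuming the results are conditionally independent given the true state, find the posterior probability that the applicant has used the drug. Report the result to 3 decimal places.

Let H be the event that the applicant has used the drug; start with P(H) = 0.105. P('positive'|H) = 0.913, P('positive'|¬H) = 0.178.
Update on result 1 ('positive'): P(H) ← 0.913·0.1050 / (0.913·0.1050 + 0.178·0.8950) = 0.095865/0.25518 = 0.3757.
Update on result 2 ('positive'): P(H) ← 0.913·0.3757 / (0.913·0.3757 + 0.178·0.6243) = 0.34300/0.45413 = 0.7553.
Update on result 3 ('negative'): P(H) ← 0.087·0.7553 / (0.087·0.7553 + 0.822·0.2447) = 0.065710/0.26686 = 0.2462.

Posterior P(H) ≈ 0.246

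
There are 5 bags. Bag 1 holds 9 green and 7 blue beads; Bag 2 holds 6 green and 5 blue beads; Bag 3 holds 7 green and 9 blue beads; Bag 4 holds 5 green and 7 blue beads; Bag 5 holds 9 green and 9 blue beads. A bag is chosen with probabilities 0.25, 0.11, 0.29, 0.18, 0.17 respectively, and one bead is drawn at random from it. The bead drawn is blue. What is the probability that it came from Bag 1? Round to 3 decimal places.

Posterior probability ≈ 0.213

Tabulate prior·likelihood by source: [1] prior 0.25, lik 0.4375, product 0.1094; [2] prior 0.11, lik 0.4545, product 0.05000; [3] prior 0.29, lik 0.5625, product 0.1631; [4] prior 0.18, lik 0.5833, product 0.1050; [5] prior 0.17, lik 0.5, product 0.08500.
Normalizing constant = 0.51250; the posterior for Bag 1 is its product over the sum, 0.1094/0.51250 = 0.213.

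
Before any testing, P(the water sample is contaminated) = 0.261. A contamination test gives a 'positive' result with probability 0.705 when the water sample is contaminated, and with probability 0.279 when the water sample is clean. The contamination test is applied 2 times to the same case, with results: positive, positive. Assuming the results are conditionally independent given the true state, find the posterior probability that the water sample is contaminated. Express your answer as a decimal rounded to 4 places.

Posterior P(H) ≈ 0.6928

With H the event that the water sample is contaminated, the joint likelihood of the observed sequence is P(data|H) = 0.705·0.705 = 0.49702 and P(data|¬H) = 0.279·0.279 = 0.077841.
Bayes: P(H|data) = 0.261·0.49702 / (0.261·0.49702 + 0.739·0.077841) = 0.12972/0.18725 = 0.6928.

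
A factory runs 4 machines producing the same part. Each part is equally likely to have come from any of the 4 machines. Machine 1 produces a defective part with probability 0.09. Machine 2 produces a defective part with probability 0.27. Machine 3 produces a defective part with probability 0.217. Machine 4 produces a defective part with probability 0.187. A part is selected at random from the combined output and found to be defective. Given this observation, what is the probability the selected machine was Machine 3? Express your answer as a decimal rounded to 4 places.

Posterior probability ≈ 0.2840

Tabulate prior·likelihood by source: [1] prior 0.25, lik 0.09, product 0.02250; [2] prior 0.25, lik 0.27, product 0.06750; [3] prior 0.25, lik 0.217, product 0.05425; [4] prior 0.25, lik 0.187, product 0.04675.
Normalizing constant = 0.19100; the posterior for Machine 3 is its product over the sum, 0.05425/0.19100 = 0.2840.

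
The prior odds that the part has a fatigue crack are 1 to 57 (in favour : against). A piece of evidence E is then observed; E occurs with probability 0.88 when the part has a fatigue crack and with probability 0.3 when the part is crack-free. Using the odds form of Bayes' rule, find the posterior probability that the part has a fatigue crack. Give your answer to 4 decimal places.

Prior odds = 1/57 = 0.017544.
Likelihood ratio for E = 0.88/0.3 = 2.9333.
Posterior odds = prior odds × LR = 0.051462.
Posterior probability = odds/(1+odds) = 0.051462/1.0515 = 0.0489.

Posterior probability ≈ 0.0489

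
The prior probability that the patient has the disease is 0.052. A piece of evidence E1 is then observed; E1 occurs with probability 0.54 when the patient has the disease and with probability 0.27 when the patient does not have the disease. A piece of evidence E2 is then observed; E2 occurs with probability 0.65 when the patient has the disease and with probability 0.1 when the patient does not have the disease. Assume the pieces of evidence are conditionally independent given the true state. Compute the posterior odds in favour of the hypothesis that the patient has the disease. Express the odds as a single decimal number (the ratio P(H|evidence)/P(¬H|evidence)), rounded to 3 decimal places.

Prior odds = 0.052/(1−0.052) = 0.054852. In log-odds, ln(0.054852) = -2.9031.
Add log likelihood ratios: ln(2.0000) + ln(6.5000) = 2.5649.
Posterior log-odds = -0.33816, so posterior odds = exp(-0.33816) = 0.71308.

Posterior odds ≈ 0.713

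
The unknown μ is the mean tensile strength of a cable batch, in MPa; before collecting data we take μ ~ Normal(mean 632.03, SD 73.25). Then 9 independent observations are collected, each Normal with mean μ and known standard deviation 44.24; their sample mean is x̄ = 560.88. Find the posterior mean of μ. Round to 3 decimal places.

Posterior mean ≈ 563.651

With known σ, the Normal prior is conjugate. Weight on the data is w = (n/σ²)/(n/σ² + 1/τ₀²) = 0.00459846/(0.00459846+0.00018637) = 0.96105.
Posterior mean = w·x̄ + (1−w)·μ₀ = 0.96105·560.88 + 0.038951·632.03 = 563.651.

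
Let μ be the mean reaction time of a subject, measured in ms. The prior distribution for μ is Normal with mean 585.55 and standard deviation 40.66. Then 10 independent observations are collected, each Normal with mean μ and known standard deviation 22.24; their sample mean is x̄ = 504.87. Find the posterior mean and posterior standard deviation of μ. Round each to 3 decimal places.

Posterior mean ≈ 507.214; posterior SD ≈ 6.930

Prior precision 1/τ₀² = 1/40.66² = 0.00060487; data precision n/σ² = 10/22.24² = 0.0202176.
Posterior precision = 0.00060487 + 0.0202176 = 0.0208225, giving posterior SD = 1/√0.0208225 = 6.930.
Posterior mean = (0.00060487·585.55 + 0.0202176·504.87) / 0.0208225 = 507.214.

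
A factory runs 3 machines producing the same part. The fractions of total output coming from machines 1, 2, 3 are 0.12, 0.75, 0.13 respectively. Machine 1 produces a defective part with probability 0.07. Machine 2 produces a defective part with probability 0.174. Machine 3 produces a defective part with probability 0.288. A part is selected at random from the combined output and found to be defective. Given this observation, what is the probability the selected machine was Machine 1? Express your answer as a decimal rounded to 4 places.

P(defective|M1) = 0.07; P(defective|M2) = 0.174; P(defective|M3) = 0.288.
Prior × likelihood for each source: 0.12·0.07=0.008400, 0.75·0.174=0.1305, 0.13·0.288=0.03744. Summing gives P(defective) = 0.17634.
P(Machine 1 | defective) = 0.008400 / 0.17634 = 0.0476.

Posterior probability ≈ 0.0476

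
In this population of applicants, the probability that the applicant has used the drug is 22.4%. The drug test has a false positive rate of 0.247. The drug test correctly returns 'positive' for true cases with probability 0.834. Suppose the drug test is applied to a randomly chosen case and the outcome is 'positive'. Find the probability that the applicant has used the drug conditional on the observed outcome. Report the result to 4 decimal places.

Write H for 'the applicant has used the drug'. Prior odds H:¬H = 0.224/0.776 = 0.28866. For the 'positive' outcome, the likelihood ratio is 0.834/0.247 = 3.3765.
Posterior odds = 0.28866 × 3.3765 = 0.97467, so P(H|E) = 0.97467/(1+0.97467) = 0.4936.

P(H | E) ≈ 0.4936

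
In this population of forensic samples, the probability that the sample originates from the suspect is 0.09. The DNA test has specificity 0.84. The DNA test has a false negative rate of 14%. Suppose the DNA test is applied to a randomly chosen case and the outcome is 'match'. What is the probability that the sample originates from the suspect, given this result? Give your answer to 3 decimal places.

P(H | E) ≈ 0.347

Write H for 'the sample originates from the suspect'. Prior odds H:¬H = 0.09/0.91 = 0.098901. For the 'match' outcome, the likelihood ratio is 0.86/0.16 = 5.3750.
Posterior odds = 0.098901 × 5.3750 = 0.53159, so P(H|E) = 0.53159/(1+0.53159) = 0.347.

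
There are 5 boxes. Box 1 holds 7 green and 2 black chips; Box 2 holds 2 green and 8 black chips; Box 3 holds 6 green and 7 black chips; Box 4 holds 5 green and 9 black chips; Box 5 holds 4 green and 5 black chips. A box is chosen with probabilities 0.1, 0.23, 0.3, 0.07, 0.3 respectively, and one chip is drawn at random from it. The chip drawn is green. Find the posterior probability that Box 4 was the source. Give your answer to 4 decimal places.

P(green|Box 1) = 0.7778; P(green|Box 2) = 0.2; P(green|Box 3) = 0.4615; P(green|Box 4) = 0.3571; P(green|Box 5) = 0.4444.
Prior × likelihood for each source: 0.1·0.7778=0.07778, 0.23·0.2=0.04600, 0.3·0.4615=0.1385, 0.07·0.3571=0.02500, 0.3·0.4444=0.1333. Summing gives P(green) = 0.42057.
P(Box 4 | green) = 0.02500 / 0.42057 = 0.0594.

Posterior probability ≈ 0.0594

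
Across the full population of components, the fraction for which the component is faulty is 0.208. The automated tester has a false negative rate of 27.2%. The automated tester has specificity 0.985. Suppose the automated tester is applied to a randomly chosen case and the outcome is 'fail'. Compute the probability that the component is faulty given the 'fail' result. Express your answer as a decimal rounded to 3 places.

P(H | E) ≈ 0.927

Write H for 'the component is faulty'. Prior odds H:¬H = 0.208/0.792 = 0.26263. For the 'fail' outcome, the likelihood ratio is 0.728/0.015 = 48.533.
Posterior odds = 0.26263 × 48.533 = 12.746, so P(H|E) = 12.746/(1+12.746) = 0.927.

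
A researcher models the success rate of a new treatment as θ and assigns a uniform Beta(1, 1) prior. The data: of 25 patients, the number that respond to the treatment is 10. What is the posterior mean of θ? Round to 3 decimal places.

The binomial likelihood is conjugate to the Beta prior: with 10 successes and 15 failures, the posterior is Beta(1+10, 1+15) = Beta(11, 16).
Posterior mean = α/(α+β) = 11/27 = 0.407.

Posterior mean ≈ 0.407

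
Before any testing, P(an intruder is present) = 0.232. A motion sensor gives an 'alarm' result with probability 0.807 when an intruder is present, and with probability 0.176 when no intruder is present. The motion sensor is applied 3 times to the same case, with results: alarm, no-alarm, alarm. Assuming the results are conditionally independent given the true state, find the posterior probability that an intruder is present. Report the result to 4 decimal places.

Let H be the event that an intruder is present; start with P(H) = 0.232. P('alarm'|H) = 0.807, P('alarm'|¬H) = 0.176.
Update on result 1 ('alarm'): P(H) ← 0.807·0.2320 / (0.807·0.2320 + 0.176·0.7680) = 0.18722/0.32239 = 0.5807.
Update on result 2 ('no-alarm'): P(H) ← 0.193·0.5807 / (0.193·0.5807 + 0.824·0.4193) = 0.11208/0.45756 = 0.2450.
Update on result 3 ('alarm'): P(H) ← 0.807·0.2450 / (0.807·0.2450 + 0.176·0.7550) = 0.19768/0.33057 = 0.5980.

Posterior P(H) ≈ 0.5980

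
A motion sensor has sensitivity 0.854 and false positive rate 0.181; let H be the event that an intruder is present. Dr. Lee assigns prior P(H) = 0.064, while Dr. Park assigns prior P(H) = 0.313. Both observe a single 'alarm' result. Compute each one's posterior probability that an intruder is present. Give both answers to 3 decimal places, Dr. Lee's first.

Dr. Lee: 0.244; Dr. Park: 0.683

The likelihood ratio for an 'alarm' result is 0.854/0.181 = 4.7182.
Dr. Lee: prior odds 0.064/0.936 = 0.068376; posterior odds 0.32261; posterior probability 0.244.
Dr. Park: prior odds 0.313/0.687 = 0.45560; posterior odds 2.1496; posterior probability 0.683.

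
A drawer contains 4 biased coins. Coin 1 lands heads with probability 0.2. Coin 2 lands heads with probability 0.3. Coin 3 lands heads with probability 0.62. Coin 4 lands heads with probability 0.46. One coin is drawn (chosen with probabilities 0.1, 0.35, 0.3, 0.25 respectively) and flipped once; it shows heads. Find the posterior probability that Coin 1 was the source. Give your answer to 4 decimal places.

Posterior probability ≈ 0.0469

Tabulate prior·likelihood by source: [1] prior 0.1, lik 0.2, product 0.02000; [2] prior 0.35, lik 0.3, product 0.1050; [3] prior 0.3, lik 0.62, product 0.1860; [4] prior 0.25, lik 0.46, product 0.1150.
Normalizing constant = 0.42600; the posterior for Coin 1 is its product over the sum, 0.02000/0.42600 = 0.0469.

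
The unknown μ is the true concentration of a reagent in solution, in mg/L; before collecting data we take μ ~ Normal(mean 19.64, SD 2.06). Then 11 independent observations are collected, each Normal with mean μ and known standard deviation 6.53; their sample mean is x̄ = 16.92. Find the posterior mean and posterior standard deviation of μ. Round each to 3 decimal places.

Posterior mean ≈ 18.219; posterior SD ≈ 1.423

With known σ, the Normal prior is conjugate. Weight on the data is w = (n/σ²)/(n/σ² + 1/τ₀²) = 0.257968/(0.257968+0.235649) = 0.52261.
Posterior mean = w·x̄ + (1−w)·μ₀ = 0.52261·16.92 + 0.47739·19.64 = 18.219. Posterior variance = 1/(0.257968+0.235649) = 2.02586, so SD = 1.423.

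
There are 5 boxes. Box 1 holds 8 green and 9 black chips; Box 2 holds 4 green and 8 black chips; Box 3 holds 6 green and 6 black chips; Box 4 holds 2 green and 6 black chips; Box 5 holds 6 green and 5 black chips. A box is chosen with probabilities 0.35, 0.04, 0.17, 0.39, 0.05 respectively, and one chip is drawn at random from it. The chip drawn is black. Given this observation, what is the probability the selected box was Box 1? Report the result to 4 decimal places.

Posterior probability ≈ 0.3027

P(black|Box 1) = 0.5294; P(black|Box 2) = 0.6667; P(black|Box 3) = 0.5; P(black|Box 4) = 0.75; P(black|Box 5) = 0.4545.
Prior × likelihood for each source: 0.35·0.5294=0.1853, 0.04·0.6667=0.02667, 0.17·0.5=0.08500, 0.39·0.75=0.2925, 0.05·0.4545=0.02273. Summing gives P(black) = 0.61219.
P(Box 1 | black) = 0.1853 / 0.61219 = 0.3027.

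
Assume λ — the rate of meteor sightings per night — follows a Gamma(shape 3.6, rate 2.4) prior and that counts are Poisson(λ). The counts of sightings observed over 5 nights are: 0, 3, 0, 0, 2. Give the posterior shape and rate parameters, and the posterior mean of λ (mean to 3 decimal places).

Posterior: Gamma(shape=8.6, rate=7.4); mean ≈ 1.162

Total count ∑xᵢ = 5 over n = 5 nights.
Gamma is conjugate to the Poisson likelihood: posterior is Gamma(shape = 3.6+5 = 8.6, rate = 2.4+5 = 7.4).
Posterior mean = shape/rate = 8.6/7.4 = 1.162.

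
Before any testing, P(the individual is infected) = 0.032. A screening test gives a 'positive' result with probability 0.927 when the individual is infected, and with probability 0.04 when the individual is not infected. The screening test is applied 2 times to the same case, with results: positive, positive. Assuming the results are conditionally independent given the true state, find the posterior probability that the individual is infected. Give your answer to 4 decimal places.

Let H be the event that the individual is infected; start with P(H) = 0.032. P('positive'|H) = 0.927, P('positive'|¬H) = 0.04.
Update on result 1 ('positive'): P(H) ← 0.927·0.0320 / (0.927·0.0320 + 0.04·0.9680) = 0.029664/0.068384 = 0.4338.
Update on result 2 ('positive'): P(H) ← 0.927·0.4338 / (0.927·0.4338 + 0.04·0.5662) = 0.40212/0.42477 = 0.9467.

Posterior P(H) ≈ 0.9467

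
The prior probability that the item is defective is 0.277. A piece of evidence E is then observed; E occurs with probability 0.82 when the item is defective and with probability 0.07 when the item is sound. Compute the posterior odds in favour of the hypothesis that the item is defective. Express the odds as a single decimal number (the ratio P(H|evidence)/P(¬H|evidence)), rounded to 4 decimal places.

Posterior odds ≈ 4.4880

Prior odds = 0.277/(1−0.277) = 0.38313.
Likelihood ratio for E = 0.82/0.07 = 11.714.
Posterior odds = prior odds × LR = 4.4880.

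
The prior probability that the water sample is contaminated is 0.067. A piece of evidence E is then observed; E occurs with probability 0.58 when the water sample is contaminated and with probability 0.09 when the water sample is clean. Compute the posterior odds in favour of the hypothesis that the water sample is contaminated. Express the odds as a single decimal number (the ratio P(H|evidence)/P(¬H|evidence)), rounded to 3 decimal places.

Prior odds = 0.067/(1−0.067) = 0.071811. In log-odds, ln(0.071811) = -2.6337.
Add log likelihood ratio: ln(6.4444) = 1.8632.
Posterior log-odds = -0.77049, so posterior odds = exp(-0.77049) = 0.46278.

Posterior odds ≈ 0.463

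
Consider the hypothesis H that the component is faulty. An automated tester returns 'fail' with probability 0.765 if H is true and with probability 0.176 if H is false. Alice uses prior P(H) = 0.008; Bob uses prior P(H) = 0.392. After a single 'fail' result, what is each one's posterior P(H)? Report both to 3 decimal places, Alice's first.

P('+'|H) = 0.765, P('+'|¬H) = 0.176.
Alice: numerator 0.765·0.008 = 0.0061200; evidence = 0.0061200+0.176·0.992 = 0.18071; posterior = 0.034.
Bob: numerator 0.765·0.392 = 0.29988; evidence = 0.29988+0.176·0.608 = 0.40689; posterior = 0.737.

Alice: 0.034; Bob: 0.737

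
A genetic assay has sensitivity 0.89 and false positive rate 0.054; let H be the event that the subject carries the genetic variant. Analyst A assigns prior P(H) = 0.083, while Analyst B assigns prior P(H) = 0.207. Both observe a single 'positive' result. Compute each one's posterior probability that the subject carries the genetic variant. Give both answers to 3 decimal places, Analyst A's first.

The likelihood ratio for a 'positive' result is 0.89/0.054 = 16.481.
Analyst A: prior odds 0.083/0.917 = 0.090513; posterior odds 1.4918; posterior probability 0.599.
Analyst B: prior odds 0.207/0.793 = 0.26103; posterior odds 4.3022; posterior probability 0.811.

Analyst A: 0.599; Analyst B: 0.811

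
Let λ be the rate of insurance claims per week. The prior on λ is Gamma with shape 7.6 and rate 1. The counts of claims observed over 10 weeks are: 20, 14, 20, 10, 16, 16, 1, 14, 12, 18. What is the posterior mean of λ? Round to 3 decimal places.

Posterior mean ≈ 13.509

The Poisson likelihood adds the total count to the shape and the number of exposure periods to the rate. Here ∑xᵢ = 141 and n = 10, so shape 7.6→148.6 and rate 1→11.
E[λ | data] = 148.6/11 = 13.509.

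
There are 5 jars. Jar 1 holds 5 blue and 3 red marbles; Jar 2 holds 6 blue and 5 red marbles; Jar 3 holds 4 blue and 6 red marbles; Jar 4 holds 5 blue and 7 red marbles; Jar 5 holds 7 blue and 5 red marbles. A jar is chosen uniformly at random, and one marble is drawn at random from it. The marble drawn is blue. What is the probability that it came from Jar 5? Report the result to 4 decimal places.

P(blue|Jar 1) = 0.625; P(blue|Jar 2) = 0.5455; P(blue|Jar 3) = 0.4; P(blue|Jar 4) = 0.4167; P(blue|Jar 5) = 0.5833.
Prior × likelihood for each source: 0.2·0.625=0.1250, 0.2·0.5455=0.1091, 0.2·0.4=0.08000, 0.2·0.4167=0.08333, 0.2·0.5833=0.1167. Summing gives P(blue) = 0.51409.
P(Jar 5 | blue) = 0.1167 / 0.51409 = 0.2269.

Posterior probability ≈ 0.2269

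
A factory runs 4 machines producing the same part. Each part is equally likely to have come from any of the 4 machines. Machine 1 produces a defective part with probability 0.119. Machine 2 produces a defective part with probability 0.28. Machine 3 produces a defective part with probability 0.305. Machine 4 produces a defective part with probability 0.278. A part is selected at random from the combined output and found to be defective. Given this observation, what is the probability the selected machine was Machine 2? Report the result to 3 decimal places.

P(defective|M1) = 0.119; P(defective|M2) = 0.28; P(defective|M3) = 0.305; P(defective|M4) = 0.278.
Prior × likelihood for each source: 0.25·0.119=0.02975, 0.25·0.28=0.07000, 0.25·0.305=0.07625, 0.25·0.278=0.06950. Summing gives P(defective) = 0.24550.
P(Machine 2 | defective) = 0.07000 / 0.24550 = 0.285.

Posterior probability ≈ 0.285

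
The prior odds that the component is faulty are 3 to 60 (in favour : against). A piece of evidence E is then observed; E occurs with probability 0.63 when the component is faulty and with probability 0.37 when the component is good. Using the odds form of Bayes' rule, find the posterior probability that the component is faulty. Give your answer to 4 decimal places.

Prior odds = 3/60 = 0.050000. In log-odds, ln(0.050000) = -2.9957.
Add log likelihood ratio: ln(1.7027) = 0.53222.
Posterior log-odds = -2.4635, so posterior odds = exp(-2.4635) = 0.085135. Converting, P(H|E) = 0.085135/1.0851 = 0.0785.

Posterior probability ≈ 0.0785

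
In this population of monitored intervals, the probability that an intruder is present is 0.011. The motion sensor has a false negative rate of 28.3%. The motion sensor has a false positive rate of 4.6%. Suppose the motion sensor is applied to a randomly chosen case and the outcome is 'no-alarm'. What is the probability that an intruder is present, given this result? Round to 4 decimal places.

P(H | E) ≈ 0.0033

Write H for 'an intruder is present'. Prior odds H:¬H = 0.011/0.989 = 0.011122. For the 'no-alarm' outcome, the likelihood ratio is 0.283/0.954 = 0.29665.
Posterior odds = 0.011122 × 0.29665 = 0.0032994, so P(H|E) = 0.0032994/(1+0.0032994) = 0.0033.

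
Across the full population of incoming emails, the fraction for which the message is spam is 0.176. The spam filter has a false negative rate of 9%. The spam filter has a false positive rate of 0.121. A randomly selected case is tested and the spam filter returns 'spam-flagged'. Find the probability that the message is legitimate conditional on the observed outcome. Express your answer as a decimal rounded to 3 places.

P(¬H | E) ≈ 0.384

Let H be the event that the message is spam. P(H) = 0.176, so P(¬H) = 0.824. With E the 'spam-flagged' result, P(E|H) = 0.91 and P(E|¬H) = 0.121.
P(E) = 0.91·0.176 + 0.121·0.824 = 0.16016 + 0.099704 = 0.25986.
By Bayes' theorem, P(H|E) = 0.16016 / 0.25986 = 0.616. Hence P(¬H|E) = 1 − 0.616 = 0.384.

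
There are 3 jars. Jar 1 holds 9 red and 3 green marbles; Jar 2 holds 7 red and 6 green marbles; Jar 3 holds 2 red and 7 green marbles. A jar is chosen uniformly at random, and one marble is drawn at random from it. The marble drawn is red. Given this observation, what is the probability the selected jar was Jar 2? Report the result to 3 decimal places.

P(red|Jar 1) = 0.75; P(red|Jar 2) = 0.5385; P(red|Jar 3) = 0.2222.
Prior × likelihood for each source: 0.333333·0.75=0.2500, 0.333333·0.5385=0.1795, 0.333333·0.2222=0.07407. Summing gives P(red) = 0.50356.
P(Jar 2 | red) = 0.1795 / 0.50356 = 0.356.

Posterior probability ≈ 0.356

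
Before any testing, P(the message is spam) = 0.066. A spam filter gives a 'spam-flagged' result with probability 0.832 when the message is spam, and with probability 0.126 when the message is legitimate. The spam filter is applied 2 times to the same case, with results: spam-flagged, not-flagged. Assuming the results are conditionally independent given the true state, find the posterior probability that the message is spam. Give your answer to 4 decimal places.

With H the event that the message is spam, the joint likelihood of the observed sequence is P(data|H) = 0.832·0.168 = 0.13978 and P(data|¬H) = 0.126·0.874 = 0.11012.
Bayes: P(H|data) = 0.066·0.13978 / (0.066·0.13978 + 0.934·0.11012) = 0.0092252/0.11208 = 0.0823.

Posterior P(H) ≈ 0.0823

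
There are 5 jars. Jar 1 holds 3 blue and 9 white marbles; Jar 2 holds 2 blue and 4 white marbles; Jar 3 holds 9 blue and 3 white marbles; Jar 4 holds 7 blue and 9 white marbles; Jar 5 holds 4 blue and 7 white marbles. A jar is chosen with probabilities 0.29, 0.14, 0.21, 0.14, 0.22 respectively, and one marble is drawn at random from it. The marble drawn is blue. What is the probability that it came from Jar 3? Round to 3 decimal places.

Tabulate prior·likelihood by source: [1] prior 0.29, lik 0.25, product 0.07250; [2] prior 0.14, lik 0.3333, product 0.04667; [3] prior 0.21, lik 0.75, product 0.1575; [4] prior 0.14, lik 0.4375, product 0.06125; [5] prior 0.22, lik 0.3636, product 0.08000.
Normalizing constant = 0.41792; the posterior for Jar 3 is its product over the sum, 0.1575/0.41792 = 0.377.

Posterior probability ≈ 0.377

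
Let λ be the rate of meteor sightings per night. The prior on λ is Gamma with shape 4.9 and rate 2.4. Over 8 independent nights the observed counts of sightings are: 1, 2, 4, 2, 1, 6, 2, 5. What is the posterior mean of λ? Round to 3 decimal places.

Total count ∑xᵢ = 23 over n = 8 nights.
Gamma is conjugate to the Poisson likelihood: posterior is Gamma(shape = 4.9+23 = 27.9, rate = 2.4+8 = 10.4).
E[λ | data] = 27.9/10.4 = 2.683.

Posterior mean ≈ 2.683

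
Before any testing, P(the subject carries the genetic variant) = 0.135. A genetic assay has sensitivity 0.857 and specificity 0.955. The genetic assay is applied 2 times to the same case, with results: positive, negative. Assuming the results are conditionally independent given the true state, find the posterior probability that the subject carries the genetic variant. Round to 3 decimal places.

Posterior P(H) ≈ 0.308

Let H be the event that the subject carries the genetic variant; start with P(H) = 0.135. P('positive'|H) = 0.857, P('positive'|¬H) = 0.045.
Update on result 1 ('positive'): P(H) ← 0.857·0.1350 / (0.857·0.1350 + 0.045·0.8650) = 0.11570/0.15462 = 0.7483.
Update on result 2 ('negative'): P(H) ← 0.143·0.7483 / (0.143·0.7483 + 0.955·0.2517) = 0.10700/0.34742 = 0.3080.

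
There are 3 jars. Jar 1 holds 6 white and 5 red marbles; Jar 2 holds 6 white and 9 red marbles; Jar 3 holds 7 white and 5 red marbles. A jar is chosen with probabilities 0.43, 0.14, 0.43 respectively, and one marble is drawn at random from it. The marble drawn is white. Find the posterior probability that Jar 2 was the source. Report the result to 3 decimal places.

Tabulate prior·likelihood by source: [1] prior 0.43, lik 0.5455, product 0.2345; [2] prior 0.14, lik 0.4, product 0.05600; [3] prior 0.43, lik 0.5833, product 0.2508.
Normalizing constant = 0.54138; the posterior for Jar 2 is its product over the sum, 0.05600/0.54138 = 0.103.

Posterior probability ≈ 0.103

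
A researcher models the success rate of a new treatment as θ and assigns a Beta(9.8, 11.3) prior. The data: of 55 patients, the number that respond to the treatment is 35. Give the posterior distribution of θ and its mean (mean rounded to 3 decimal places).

The binomial likelihood is conjugate to the Beta prior: with 35 successes and 20 failures, the posterior is Beta(9.8+35, 11.3+20) = Beta(44.8, 31.3).
E[θ | data] = 44.8/(44.8+31.3) = 0.589.

Posterior: Beta(44.8, 31.3); mean ≈ 0.589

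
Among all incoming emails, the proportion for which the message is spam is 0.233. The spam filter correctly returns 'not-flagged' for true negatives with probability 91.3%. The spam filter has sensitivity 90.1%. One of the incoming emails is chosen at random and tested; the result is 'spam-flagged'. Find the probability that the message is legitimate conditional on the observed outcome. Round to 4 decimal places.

P(¬H | E) ≈ 0.2412

Let H be the event that the message is spam. P(H) = 0.233, so P(¬H) = 0.767. With E the 'spam-flagged' result, P(E|H) = 0.901 and P(E|¬H) = 0.087.
P(E) = 0.901·0.233 + 0.087·0.767 = 0.20993 + 0.066729 = 0.27666.
By Bayes' theorem, P(H|E) = 0.20993 / 0.27666 = 0.7588. Hence P(¬H|E) = 1 − 0.7588 = 0.2412.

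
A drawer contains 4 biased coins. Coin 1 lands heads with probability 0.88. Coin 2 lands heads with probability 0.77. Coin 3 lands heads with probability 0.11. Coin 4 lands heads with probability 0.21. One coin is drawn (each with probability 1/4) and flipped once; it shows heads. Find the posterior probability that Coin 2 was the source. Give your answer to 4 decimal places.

P(heads|C1) = 0.88; P(heads|C2) = 0.77; P(heads|C3) = 0.11; P(heads|C4) = 0.21.
Prior × likelihood for each source: 0.25·0.88=0.2200, 0.25·0.77=0.1925, 0.25·0.11=0.02750, 0.25·0.21=0.05250. Summing gives P(heads) = 0.49250.
P(Coin 2 | heads) = 0.1925 / 0.49250 = 0.3909.

Posterior probability ≈ 0.3909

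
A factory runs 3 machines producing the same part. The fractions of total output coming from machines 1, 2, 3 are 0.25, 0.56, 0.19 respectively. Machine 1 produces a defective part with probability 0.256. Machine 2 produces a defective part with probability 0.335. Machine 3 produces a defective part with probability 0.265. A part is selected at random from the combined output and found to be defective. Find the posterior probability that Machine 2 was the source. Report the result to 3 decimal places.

Posterior probability ≈ 0.621

P(defective|M1) = 0.256; P(defective|M2) = 0.335; P(defective|M3) = 0.265.
Prior × likelihood for each source: 0.25·0.256=0.06400, 0.56·0.335=0.1876, 0.19·0.265=0.05035. Summing gives P(defective) = 0.30195.
P(Machine 2 | defective) = 0.1876 / 0.30195 = 0.621.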